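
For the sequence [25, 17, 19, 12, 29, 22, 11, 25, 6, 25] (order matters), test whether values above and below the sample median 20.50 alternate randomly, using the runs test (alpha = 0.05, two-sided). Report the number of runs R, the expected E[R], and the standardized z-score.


Step 1: Compute median = 20.50; label A = above, B = below.
Labels in order: ABBBAABABA  (n_A = 5, n_B = 5)
Step 2: Count runs R = 7.
Step 3: Under H0 (random ordering), E[R] = 2*n_A*n_B/(n_A+n_B) + 1 = 2*5*5/10 + 1 = 6.0000.
        Var[R] = 2*n_A*n_B*(2*n_A*n_B - n_A - n_B) / ((n_A+n_B)^2 * (n_A+n_B-1)) = 2000/900 = 2.2222.
        SD[R] = 1.4907.
Step 4: Continuity-corrected z = (R - 0.5 - E[R]) / SD[R] = (7 - 0.5 - 6.0000) / 1.4907 = 0.3354.
Step 5: Two-sided p-value via normal approximation = 2*(1 - Phi(|z|)) = 0.737316.
Step 6: alpha = 0.05. fail to reject H0.

R = 7, z = 0.3354, p = 0.737316, fail to reject H0.


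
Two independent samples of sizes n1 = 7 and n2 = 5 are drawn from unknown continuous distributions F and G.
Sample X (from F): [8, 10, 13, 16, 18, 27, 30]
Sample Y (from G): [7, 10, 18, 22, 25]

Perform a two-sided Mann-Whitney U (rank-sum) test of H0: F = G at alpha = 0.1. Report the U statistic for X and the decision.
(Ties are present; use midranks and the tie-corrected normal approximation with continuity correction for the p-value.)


Step 1: Combine and sort all 12 observations; assign midranks.
sorted (value, group): (7,Y), (8,X), (10,X), (10,Y), (13,X), (16,X), (18,X), (18,Y), (22,Y), (25,Y), (27,X), (30,X)
ranks: 7->1, 8->2, 10->3.5, 10->3.5, 13->5, 16->6, 18->7.5, 18->7.5, 22->9, 25->10, 27->11, 30->12
Step 2: Rank sum for X: R1 = 2 + 3.5 + 5 + 6 + 7.5 + 11 + 12 = 47.
Step 3: U_X = R1 - n1(n1+1)/2 = 47 - 7*8/2 = 47 - 28 = 19.
       U_Y = n1*n2 - U_X = 35 - 19 = 16.
Step 4: Ties are present, so use the tie-corrected normal approximation (with continuity correction) for the p-value.
Step 5: p-value = 0.870542; compare to alpha = 0.1. fail to reject H0.

U_X = 19, p = 0.870542, fail to reject H0 at alpha = 0.1.


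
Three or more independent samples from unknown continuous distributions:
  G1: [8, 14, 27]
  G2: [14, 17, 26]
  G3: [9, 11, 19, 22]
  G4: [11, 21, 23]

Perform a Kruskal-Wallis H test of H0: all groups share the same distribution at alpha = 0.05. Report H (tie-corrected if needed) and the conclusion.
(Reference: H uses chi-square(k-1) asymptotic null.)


Step 1: Combine all N = 13 observations and assign midranks.
sorted (value, group, rank): (8,G1,1), (9,G3,2), (11,G3,3.5), (11,G4,3.5), (14,G1,5.5), (14,G2,5.5), (17,G2,7), (19,G3,8), (21,G4,9), (22,G3,10), (23,G4,11), (26,G2,12), (27,G1,13)
Step 2: Sum ranks within each group.
R_1 = 19.5 (n_1 = 3)
R_2 = 24.5 (n_2 = 3)
R_3 = 23.5 (n_3 = 4)
R_4 = 23.5 (n_4 = 3)
Step 3: H = 12/(N(N+1)) * sum(R_i^2/n_i) - 3(N+1)
     = 12/(13*14) * (19.5^2/3 + 24.5^2/3 + 23.5^2/4 + 23.5^2/3) - 3*14
     = 0.065934 * 648.979 - 42
     = 0.789835.
Step 4: Ties present; correction factor C = 1 - 12/(13^3 - 13) = 0.994505. Corrected H = 0.789835 / 0.994505 = 0.794199.
Step 5: Under H0, H ~ chi^2(3); p-value = 0.850854.
Step 6: alpha = 0.05. fail to reject H0.

H = 0.7942, df = 3, p = 0.850854, fail to reject H0.


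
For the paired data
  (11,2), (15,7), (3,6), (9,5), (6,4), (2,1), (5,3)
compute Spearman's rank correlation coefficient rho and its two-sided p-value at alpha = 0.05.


Step 1: Rank x and y separately (midranks; no ties here).
rank(x): 11->6, 15->7, 3->2, 9->5, 6->4, 2->1, 5->3
rank(y): 2->2, 7->7, 6->6, 5->5, 4->4, 1->1, 3->3
Step 2: d_i = R_x(i) - R_y(i); compute d_i^2.
  (6-2)^2=16, (7-7)^2=0, (2-6)^2=16, (5-5)^2=0, (4-4)^2=0, (1-1)^2=0, (3-3)^2=0
sum(d^2) = 32.
Step 3: rho = 1 - 6*32 / (7*(7^2 - 1)) = 1 - 192/336 = 0.428571.
Step 4: Under H0, t = rho * sqrt((n-2)/(1-rho^2)) = 1.0607 ~ t(5).
Step 5: Two-sided p-value from the t-distribution with 5 df = 0.337368.
Step 6: alpha = 0.05. fail to reject H0.

rho = 0.4286, p = 0.337368, fail to reject H0 at alpha = 0.05.


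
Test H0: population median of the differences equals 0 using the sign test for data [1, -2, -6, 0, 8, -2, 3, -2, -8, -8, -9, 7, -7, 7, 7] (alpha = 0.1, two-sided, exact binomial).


Step 1: Discard zero differences. Original n = 15; n_eff = number of nonzero differences = 14.
Nonzero differences (with sign): +1, -2, -6, +8, -2, +3, -2, -8, -8, -9, +7, -7, +7, +7
Step 2: Count signs: positive = 6, negative = 8.
Step 3: Under H0: P(positive) = 0.5, so the number of positives S ~ Bin(14, 0.5).
Step 4: Two-sided exact p-value = sum of Bin(14,0.5) probabilities at or below the observed probability = 0.790527.
Step 5: alpha = 0.1. fail to reject H0.

n_eff = 14, pos = 6, neg = 8, p = 0.790527, fail to reject H0.


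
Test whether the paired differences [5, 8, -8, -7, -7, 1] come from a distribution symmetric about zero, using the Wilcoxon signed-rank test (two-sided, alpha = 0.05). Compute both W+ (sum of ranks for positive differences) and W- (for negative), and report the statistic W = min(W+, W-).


Step 1: Drop any zero differences (none here) and take |d_i|.
|d| = [5, 8, 8, 7, 7, 1]
Step 2: Midrank |d_i| (ties get averaged ranks).
ranks: |5|->2, |8|->5.5, |8|->5.5, |7|->3.5, |7|->3.5, |1|->1
Step 3: Attach original signs; sum ranks with positive sign and with negative sign.
W+ = 2 + 5.5 + 1 = 8.5
W- = 5.5 + 3.5 + 3.5 = 12.5
(Check: W+ + W- = 21 should equal n(n+1)/2 = 21.)
Step 4: Test statistic W = min(W+, W-) = 8.5.
Step 5: Ties in |d|, so use the tie-corrected normal approximation.
        E[W] = n(n+1)/4 = 6*7/4 = 10.5.
        Tie groups: |d|=7 (t=2), |d|=8 (t=2); sum(t^3 - t) = 12.
        Var[W] = n(n+1)(2n+1)/24 - sum(t^3-t)/48 = 546/24 - 12/48 = 22.5.
        z = (W - E[W]) / sqrt(Var[W]) = (8.5 - 10.5) / 4.7434 = -0.4216.
        Two-sided p = 2*Phi(z) = 0.673290.
Step 6: alpha = 0.05. fail to reject H0.

W+ = 8.5, W- = 12.5, W = min = 8.5, p = 0.673290, fail to reject H0.


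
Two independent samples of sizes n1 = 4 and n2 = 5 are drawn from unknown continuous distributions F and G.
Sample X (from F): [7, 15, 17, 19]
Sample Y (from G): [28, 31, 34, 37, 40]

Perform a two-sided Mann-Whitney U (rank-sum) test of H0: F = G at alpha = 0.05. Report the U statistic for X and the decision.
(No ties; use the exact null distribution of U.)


Step 1: Combine and sort all 9 observations; assign midranks.
sorted (value, group): (7,X), (15,X), (17,X), (19,X), (28,Y), (31,Y), (34,Y), (37,Y), (40,Y)
ranks: 7->1, 15->2, 17->3, 19->4, 28->5, 31->6, 34->7, 37->8, 40->9
Step 2: Rank sum for X: R1 = 1 + 2 + 3 + 4 = 10.
Step 3: U_X = R1 - n1(n1+1)/2 = 10 - 4*5/2 = 10 - 10 = 0.
       U_Y = n1*n2 - U_X = 20 - 0 = 20.
Step 4: No ties, so the exact null distribution of U (based on enumerating the C(9,4) = 126 equally likely rank assignments) gives the two-sided p-value.
Step 5: p-value = 0.015873; compare to alpha = 0.05. reject H0.

U_X = 0, p = 0.015873, reject H0 at alpha = 0.05.


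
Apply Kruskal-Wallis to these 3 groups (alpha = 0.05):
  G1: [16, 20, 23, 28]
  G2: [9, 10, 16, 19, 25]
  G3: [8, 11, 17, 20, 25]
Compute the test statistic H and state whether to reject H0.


Step 1: Combine all N = 14 observations and assign midranks.
sorted (value, group, rank): (8,G3,1), (9,G2,2), (10,G2,3), (11,G3,4), (16,G1,5.5), (16,G2,5.5), (17,G3,7), (19,G2,8), (20,G1,9.5), (20,G3,9.5), (23,G1,11), (25,G2,12.5), (25,G3,12.5), (28,G1,14)
Step 2: Sum ranks within each group.
R_1 = 40 (n_1 = 4)
R_2 = 31 (n_2 = 5)
R_3 = 34 (n_3 = 5)
Step 3: H = 12/(N(N+1)) * sum(R_i^2/n_i) - 3(N+1)
     = 12/(14*15) * (40^2/4 + 31^2/5 + 34^2/5) - 3*15
     = 0.057143 * 823.4 - 45
     = 2.051429.
Step 4: Ties present; correction factor C = 1 - 18/(14^3 - 14) = 0.993407. Corrected H = 2.051429 / 0.993407 = 2.065044.
Step 5: Under H0, H ~ chi^2(2); p-value = 0.356108.
Step 6: alpha = 0.05. fail to reject H0.

H = 2.0650, df = 2, p = 0.356108, fail to reject H0.


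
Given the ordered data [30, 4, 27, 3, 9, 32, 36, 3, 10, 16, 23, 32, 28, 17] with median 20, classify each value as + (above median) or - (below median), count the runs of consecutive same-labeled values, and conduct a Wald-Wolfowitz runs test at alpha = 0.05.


Step 1: Compute median = 20; label A = above, B = below.
Labels in order: ABABBAABBBAAAB  (n_A = 7, n_B = 7)
Step 2: Count runs R = 8.
Step 3: Under H0 (random ordering), E[R] = 2*n_A*n_B/(n_A+n_B) + 1 = 2*7*7/14 + 1 = 8.0000.
        Var[R] = 2*n_A*n_B*(2*n_A*n_B - n_A - n_B) / ((n_A+n_B)^2 * (n_A+n_B-1)) = 8232/2548 = 3.2308.
        SD[R] = 1.7974.
Step 4: R = E[R], so z = 0 with no continuity correction.
Step 5: Two-sided p-value via normal approximation = 2*(1 - Phi(|z|)) = 1.000000.
Step 6: alpha = 0.05. fail to reject H0.

R = 8, z = 0.0000, p = 1.000000, fail to reject H0.


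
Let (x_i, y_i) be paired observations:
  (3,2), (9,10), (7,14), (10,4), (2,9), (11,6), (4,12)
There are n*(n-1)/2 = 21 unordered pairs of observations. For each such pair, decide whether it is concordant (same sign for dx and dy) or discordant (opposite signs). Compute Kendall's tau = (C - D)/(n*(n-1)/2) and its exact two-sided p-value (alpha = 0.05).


Step 1: Enumerate the 21 unordered pairs (i,j) with i<j and classify each by sign(x_j-x_i) * sign(y_j-y_i).
  (1,2):dx=+6,dy=+8->C; (1,3):dx=+4,dy=+12->C; (1,4):dx=+7,dy=+2->C; (1,5):dx=-1,dy=+7->D
  (1,6):dx=+8,dy=+4->C; (1,7):dx=+1,dy=+10->C; (2,3):dx=-2,dy=+4->D; (2,4):dx=+1,dy=-6->D
  (2,5):dx=-7,dy=-1->C; (2,6):dx=+2,dy=-4->D; (2,7):dx=-5,dy=+2->D; (3,4):dx=+3,dy=-10->D
  (3,5):dx=-5,dy=-5->C; (3,6):dx=+4,dy=-8->D; (3,7):dx=-3,dy=-2->C; (4,5):dx=-8,dy=+5->D
  (4,6):dx=+1,dy=+2->C; (4,7):dx=-6,dy=+8->D; (5,6):dx=+9,dy=-3->D; (5,7):dx=+2,dy=+3->C
  (6,7):dx=-7,dy=+6->D
Step 2: C = 10, D = 11, total pairs = 21.
Step 3: tau = (C - D)/(n(n-1)/2) = (10 - 11)/21 = -0.047619.
Step 4: Exact two-sided p-value (enumerate n! = 5040 permutations of y under H0): p = 1.000000.
Step 5: alpha = 0.05. fail to reject H0.

tau_b = -0.0476 (C=10, D=11), p = 1.000000, fail to reject H0.


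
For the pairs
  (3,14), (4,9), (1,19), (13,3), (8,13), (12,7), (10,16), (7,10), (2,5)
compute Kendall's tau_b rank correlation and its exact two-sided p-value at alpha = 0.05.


Step 1: Enumerate the 36 unordered pairs (i,j) with i<j and classify each by sign(x_j-x_i) * sign(y_j-y_i).
  (1,2):dx=+1,dy=-5->D; (1,3):dx=-2,dy=+5->D; (1,4):dx=+10,dy=-11->D; (1,5):dx=+5,dy=-1->D
  (1,6):dx=+9,dy=-7->D; (1,7):dx=+7,dy=+2->C; (1,8):dx=+4,dy=-4->D; (1,9):dx=-1,dy=-9->C
  (2,3):dx=-3,dy=+10->D; (2,4):dx=+9,dy=-6->D; (2,5):dx=+4,dy=+4->C; (2,6):dx=+8,dy=-2->D
  (2,7):dx=+6,dy=+7->C; (2,8):dx=+3,dy=+1->C; (2,9):dx=-2,dy=-4->C; (3,4):dx=+12,dy=-16->D
  (3,5):dx=+7,dy=-6->D; (3,6):dx=+11,dy=-12->D; (3,7):dx=+9,dy=-3->D; (3,8):dx=+6,dy=-9->D
  (3,9):dx=+1,dy=-14->D; (4,5):dx=-5,dy=+10->D; (4,6):dx=-1,dy=+4->D; (4,7):dx=-3,dy=+13->D
  (4,8):dx=-6,dy=+7->D; (4,9):dx=-11,dy=+2->D; (5,6):dx=+4,dy=-6->D; (5,7):dx=+2,dy=+3->C
  (5,8):dx=-1,dy=-3->C; (5,9):dx=-6,dy=-8->C; (6,7):dx=-2,dy=+9->D; (6,8):dx=-5,dy=+3->D
  (6,9):dx=-10,dy=-2->C; (7,8):dx=-3,dy=-6->C; (7,9):dx=-8,dy=-11->C; (8,9):dx=-5,dy=-5->C
Step 2: C = 13, D = 23, total pairs = 36.
Step 3: tau = (C - D)/(n(n-1)/2) = (13 - 23)/36 = -0.277778.
Step 4: Exact two-sided p-value (enumerate n! = 362880 permutations of y under H0): p = 0.358488.
Step 5: alpha = 0.05. fail to reject H0.

tau_b = -0.2778 (C=13, D=23), p = 0.358488, fail to reject H0.


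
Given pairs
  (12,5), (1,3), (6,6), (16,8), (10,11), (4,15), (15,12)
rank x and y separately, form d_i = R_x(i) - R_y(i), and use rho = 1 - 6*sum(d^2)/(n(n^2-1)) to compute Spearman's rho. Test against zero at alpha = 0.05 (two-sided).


Step 1: Rank x and y separately (midranks; no ties here).
rank(x): 12->5, 1->1, 6->3, 16->7, 10->4, 4->2, 15->6
rank(y): 5->2, 3->1, 6->3, 8->4, 11->5, 15->7, 12->6
Step 2: d_i = R_x(i) - R_y(i); compute d_i^2.
  (5-2)^2=9, (1-1)^2=0, (3-3)^2=0, (7-4)^2=9, (4-5)^2=1, (2-7)^2=25, (6-6)^2=0
sum(d^2) = 44.
Step 3: rho = 1 - 6*44 / (7*(7^2 - 1)) = 1 - 264/336 = 0.214286.
Step 4: Under H0, t = rho * sqrt((n-2)/(1-rho^2)) = 0.4906 ~ t(5).
Step 5: Two-sided p-value from the t-distribution with 5 df = 0.644512.
Step 6: alpha = 0.05. fail to reject H0.

rho = 0.2143, p = 0.644512, fail to reject H0 at alpha = 0.05.


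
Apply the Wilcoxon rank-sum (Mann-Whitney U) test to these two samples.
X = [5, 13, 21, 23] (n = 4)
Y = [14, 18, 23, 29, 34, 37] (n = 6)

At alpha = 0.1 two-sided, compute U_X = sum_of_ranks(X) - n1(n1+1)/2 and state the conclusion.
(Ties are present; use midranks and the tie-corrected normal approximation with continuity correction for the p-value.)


Step 1: Combine and sort all 10 observations; assign midranks.
sorted (value, group): (5,X), (13,X), (14,Y), (18,Y), (21,X), (23,X), (23,Y), (29,Y), (34,Y), (37,Y)
ranks: 5->1, 13->2, 14->3, 18->4, 21->5, 23->6.5, 23->6.5, 29->8, 34->9, 37->10
Step 2: Rank sum for X: R1 = 1 + 2 + 5 + 6.5 = 14.5.
Step 3: U_X = R1 - n1(n1+1)/2 = 14.5 - 4*5/2 = 14.5 - 10 = 4.5.
       U_Y = n1*n2 - U_X = 24 - 4.5 = 19.5.
Step 4: Ties are present, so use the tie-corrected normal approximation (with continuity correction) for the p-value.
Step 5: p-value = 0.134407; compare to alpha = 0.1. fail to reject H0.

U_X = 4.5, p = 0.134407, fail to reject H0 at alpha = 0.1.


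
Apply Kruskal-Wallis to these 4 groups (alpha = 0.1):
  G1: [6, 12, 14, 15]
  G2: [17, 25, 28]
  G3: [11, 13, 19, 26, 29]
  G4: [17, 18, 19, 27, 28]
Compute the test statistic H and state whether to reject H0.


Step 1: Combine all N = 17 observations and assign midranks.
sorted (value, group, rank): (6,G1,1), (11,G3,2), (12,G1,3), (13,G3,4), (14,G1,5), (15,G1,6), (17,G2,7.5), (17,G4,7.5), (18,G4,9), (19,G3,10.5), (19,G4,10.5), (25,G2,12), (26,G3,13), (27,G4,14), (28,G2,15.5), (28,G4,15.5), (29,G3,17)
Step 2: Sum ranks within each group.
R_1 = 15 (n_1 = 4)
R_2 = 35 (n_2 = 3)
R_3 = 46.5 (n_3 = 5)
R_4 = 56.5 (n_4 = 5)
Step 3: H = 12/(N(N+1)) * sum(R_i^2/n_i) - 3(N+1)
     = 12/(17*18) * (15^2/4 + 35^2/3 + 46.5^2/5 + 56.5^2/5) - 3*18
     = 0.039216 * 1535.48 - 54
     = 6.215033.
Step 4: Ties present; correction factor C = 1 - 18/(17^3 - 17) = 0.996324. Corrected H = 6.215033 / 0.996324 = 6.237966.
Step 5: Under H0, H ~ chi^2(3); p-value = 0.100589.
Step 6: alpha = 0.1. fail to reject H0.

H = 6.2380, df = 3, p = 0.100589, fail to reject H0.


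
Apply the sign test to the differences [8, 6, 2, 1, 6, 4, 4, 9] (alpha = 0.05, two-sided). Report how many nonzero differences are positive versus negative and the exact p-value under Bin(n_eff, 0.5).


Step 1: Discard zero differences. Original n = 8; n_eff = number of nonzero differences = 8.
Nonzero differences (with sign): +8, +6, +2, +1, +6, +4, +4, +9
Step 2: Count signs: positive = 8, negative = 0.
Step 3: Under H0: P(positive) = 0.5, so the number of positives S ~ Bin(8, 0.5).
Step 4: Two-sided exact p-value = sum of Bin(8,0.5) probabilities at or below the observed probability = 0.007812.
Step 5: alpha = 0.05. reject H0.

n_eff = 8, pos = 8, neg = 0, p = 0.007812, reject H0.


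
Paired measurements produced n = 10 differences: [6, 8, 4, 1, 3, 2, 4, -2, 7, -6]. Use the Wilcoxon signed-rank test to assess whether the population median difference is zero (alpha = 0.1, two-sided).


Step 1: Drop any zero differences (none here) and take |d_i|.
|d| = [6, 8, 4, 1, 3, 2, 4, 2, 7, 6]
Step 2: Midrank |d_i| (ties get averaged ranks).
ranks: |6|->7.5, |8|->10, |4|->5.5, |1|->1, |3|->4, |2|->2.5, |4|->5.5, |2|->2.5, |7|->9, |6|->7.5
Step 3: Attach original signs; sum ranks with positive sign and with negative sign.
W+ = 7.5 + 10 + 5.5 + 1 + 4 + 2.5 + 5.5 + 9 = 45
W- = 2.5 + 7.5 = 10
(Check: W+ + W- = 55 should equal n(n+1)/2 = 55.)
Step 4: Test statistic W = min(W+, W-) = 10.
Step 5: Ties in |d|, so use the tie-corrected normal approximation.
        E[W] = n(n+1)/4 = 10*11/4 = 27.5.
        Tie groups: |d|=2 (t=2), |d|=4 (t=2), |d|=6 (t=2); sum(t^3 - t) = 18.
        Var[W] = n(n+1)(2n+1)/24 - sum(t^3-t)/48 = 2310/24 - 18/48 = 95.875.
        z = (W - E[W]) / sqrt(Var[W]) = (10 - 27.5) / 9.7916 = -1.7873.
        Two-sided p = 2*Phi(z) = 0.073897.
Step 6: alpha = 0.1. reject H0.

W+ = 45, W- = 10, W = min = 10, p = 0.073897, reject H0.


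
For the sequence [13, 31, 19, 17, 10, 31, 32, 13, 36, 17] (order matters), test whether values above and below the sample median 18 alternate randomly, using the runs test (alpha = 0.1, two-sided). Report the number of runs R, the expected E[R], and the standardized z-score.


Step 1: Compute median = 18; label A = above, B = below.
Labels in order: BAABBAABAB  (n_A = 5, n_B = 5)
Step 2: Count runs R = 7.
Step 3: Under H0 (random ordering), E[R] = 2*n_A*n_B/(n_A+n_B) + 1 = 2*5*5/10 + 1 = 6.0000.
        Var[R] = 2*n_A*n_B*(2*n_A*n_B - n_A - n_B) / ((n_A+n_B)^2 * (n_A+n_B-1)) = 2000/900 = 2.2222.
        SD[R] = 1.4907.
Step 4: Continuity-corrected z = (R - 0.5 - E[R]) / SD[R] = (7 - 0.5 - 6.0000) / 1.4907 = 0.3354.
Step 5: Two-sided p-value via normal approximation = 2*(1 - Phi(|z|)) = 0.737316.
Step 6: alpha = 0.1. fail to reject H0.

R = 7, z = 0.3354, p = 0.737316, fail to reject H0.


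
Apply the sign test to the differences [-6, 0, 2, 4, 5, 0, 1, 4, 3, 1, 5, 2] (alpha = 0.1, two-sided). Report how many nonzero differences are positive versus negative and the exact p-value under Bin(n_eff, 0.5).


Step 1: Discard zero differences. Original n = 12; n_eff = number of nonzero differences = 10.
Nonzero differences (with sign): -6, +2, +4, +5, +1, +4, +3, +1, +5, +2
Step 2: Count signs: positive = 9, negative = 1.
Step 3: Under H0: P(positive) = 0.5, so the number of positives S ~ Bin(10, 0.5).
Step 4: Two-sided exact p-value = sum of Bin(10,0.5) probabilities at or below the observed probability = 0.021484.
Step 5: alpha = 0.1. reject H0.

n_eff = 10, pos = 9, neg = 1, p = 0.021484, reject H0.


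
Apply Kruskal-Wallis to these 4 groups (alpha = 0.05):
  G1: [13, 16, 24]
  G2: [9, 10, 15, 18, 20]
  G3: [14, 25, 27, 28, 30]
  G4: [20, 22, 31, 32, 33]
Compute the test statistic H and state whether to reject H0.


Step 1: Combine all N = 18 observations and assign midranks.
sorted (value, group, rank): (9,G2,1), (10,G2,2), (13,G1,3), (14,G3,4), (15,G2,5), (16,G1,6), (18,G2,7), (20,G2,8.5), (20,G4,8.5), (22,G4,10), (24,G1,11), (25,G3,12), (27,G3,13), (28,G3,14), (30,G3,15), (31,G4,16), (32,G4,17), (33,G4,18)
Step 2: Sum ranks within each group.
R_1 = 20 (n_1 = 3)
R_2 = 23.5 (n_2 = 5)
R_3 = 58 (n_3 = 5)
R_4 = 69.5 (n_4 = 5)
Step 3: H = 12/(N(N+1)) * sum(R_i^2/n_i) - 3(N+1)
     = 12/(18*19) * (20^2/3 + 23.5^2/5 + 58^2/5 + 69.5^2/5) - 3*19
     = 0.035088 * 1882.63 - 57
     = 9.057310.
Step 4: Ties present; correction factor C = 1 - 6/(18^3 - 18) = 0.998968. Corrected H = 9.057310 / 0.998968 = 9.066667.
Step 5: Under H0, H ~ chi^2(3); p-value = 0.028418.
Step 6: alpha = 0.05. reject H0.

H = 9.0667, df = 3, p = 0.028418, reject H0.


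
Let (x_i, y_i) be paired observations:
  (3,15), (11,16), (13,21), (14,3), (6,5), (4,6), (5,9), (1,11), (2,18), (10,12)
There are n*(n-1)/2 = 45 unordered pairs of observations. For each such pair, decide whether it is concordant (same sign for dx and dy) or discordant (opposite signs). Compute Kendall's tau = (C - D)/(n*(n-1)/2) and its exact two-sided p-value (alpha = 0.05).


Step 1: Enumerate the 45 unordered pairs (i,j) with i<j and classify each by sign(x_j-x_i) * sign(y_j-y_i).
  (1,2):dx=+8,dy=+1->C; (1,3):dx=+10,dy=+6->C; (1,4):dx=+11,dy=-12->D; (1,5):dx=+3,dy=-10->D
  (1,6):dx=+1,dy=-9->D; (1,7):dx=+2,dy=-6->D; (1,8):dx=-2,dy=-4->C; (1,9):dx=-1,dy=+3->D
  (1,10):dx=+7,dy=-3->D; (2,3):dx=+2,dy=+5->C; (2,4):dx=+3,dy=-13->D; (2,5):dx=-5,dy=-11->C
  (2,6):dx=-7,dy=-10->C; (2,7):dx=-6,dy=-7->C; (2,8):dx=-10,dy=-5->C; (2,9):dx=-9,dy=+2->D
  (2,10):dx=-1,dy=-4->C; (3,4):dx=+1,dy=-18->D; (3,5):dx=-7,dy=-16->C; (3,6):dx=-9,dy=-15->C
  (3,7):dx=-8,dy=-12->C; (3,8):dx=-12,dy=-10->C; (3,9):dx=-11,dy=-3->C; (3,10):dx=-3,dy=-9->C
  (4,5):dx=-8,dy=+2->D; (4,6):dx=-10,dy=+3->D; (4,7):dx=-9,dy=+6->D; (4,8):dx=-13,dy=+8->D
  (4,9):dx=-12,dy=+15->D; (4,10):dx=-4,dy=+9->D; (5,6):dx=-2,dy=+1->D; (5,7):dx=-1,dy=+4->D
  (5,8):dx=-5,dy=+6->D; (5,9):dx=-4,dy=+13->D; (5,10):dx=+4,dy=+7->C; (6,7):dx=+1,dy=+3->C
  (6,8):dx=-3,dy=+5->D; (6,9):dx=-2,dy=+12->D; (6,10):dx=+6,dy=+6->C; (7,8):dx=-4,dy=+2->D
  (7,9):dx=-3,dy=+9->D; (7,10):dx=+5,dy=+3->C; (8,9):dx=+1,dy=+7->C; (8,10):dx=+9,dy=+1->C
  (9,10):dx=+8,dy=-6->D
Step 2: C = 21, D = 24, total pairs = 45.
Step 3: tau = (C - D)/(n(n-1)/2) = (21 - 24)/45 = -0.066667.
Step 4: Exact two-sided p-value (enumerate n! = 3628800 permutations of y under H0): p = 0.861801.
Step 5: alpha = 0.05. fail to reject H0.

tau_b = -0.0667 (C=21, D=24), p = 0.861801, fail to reject H0.


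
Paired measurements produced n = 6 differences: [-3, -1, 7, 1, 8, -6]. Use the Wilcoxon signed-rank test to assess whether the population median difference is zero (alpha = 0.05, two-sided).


Step 1: Drop any zero differences (none here) and take |d_i|.
|d| = [3, 1, 7, 1, 8, 6]
Step 2: Midrank |d_i| (ties get averaged ranks).
ranks: |3|->3, |1|->1.5, |7|->5, |1|->1.5, |8|->6, |6|->4
Step 3: Attach original signs; sum ranks with positive sign and with negative sign.
W+ = 5 + 1.5 + 6 = 12.5
W- = 3 + 1.5 + 4 = 8.5
(Check: W+ + W- = 21 should equal n(n+1)/2 = 21.)
Step 4: Test statistic W = min(W+, W-) = 8.5.
Step 5: Ties in |d|, so use the tie-corrected normal approximation.
        E[W] = n(n+1)/4 = 6*7/4 = 10.5.
        Tie groups: |d|=1 (t=2); sum(t^3 - t) = 6.
        Var[W] = n(n+1)(2n+1)/24 - sum(t^3-t)/48 = 546/24 - 6/48 = 22.625.
        z = (W - E[W]) / sqrt(Var[W]) = (8.5 - 10.5) / 4.7566 = -0.4205.
        Two-sided p = 2*Phi(z) = 0.674142.
Step 6: alpha = 0.05. fail to reject H0.

W+ = 12.5, W- = 8.5, W = min = 8.5, p = 0.674142, fail to reject H0.


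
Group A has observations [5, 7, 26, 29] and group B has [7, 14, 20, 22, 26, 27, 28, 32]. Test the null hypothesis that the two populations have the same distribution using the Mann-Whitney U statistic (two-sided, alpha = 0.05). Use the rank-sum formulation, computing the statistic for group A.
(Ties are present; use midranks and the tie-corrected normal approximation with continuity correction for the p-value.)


Step 1: Combine and sort all 12 observations; assign midranks.
sorted (value, group): (5,X), (7,X), (7,Y), (14,Y), (20,Y), (22,Y), (26,X), (26,Y), (27,Y), (28,Y), (29,X), (32,Y)
ranks: 5->1, 7->2.5, 7->2.5, 14->4, 20->5, 22->6, 26->7.5, 26->7.5, 27->9, 28->10, 29->11, 32->12
Step 2: Rank sum for X: R1 = 1 + 2.5 + 7.5 + 11 = 22.
Step 3: U_X = R1 - n1(n1+1)/2 = 22 - 4*5/2 = 22 - 10 = 12.
       U_Y = n1*n2 - U_X = 32 - 12 = 20.
Step 4: Ties are present, so use the tie-corrected normal approximation (with continuity correction) for the p-value.
Step 5: p-value = 0.550818; compare to alpha = 0.05. fail to reject H0.

U_X = 12, p = 0.550818, fail to reject H0 at alpha = 0.05.


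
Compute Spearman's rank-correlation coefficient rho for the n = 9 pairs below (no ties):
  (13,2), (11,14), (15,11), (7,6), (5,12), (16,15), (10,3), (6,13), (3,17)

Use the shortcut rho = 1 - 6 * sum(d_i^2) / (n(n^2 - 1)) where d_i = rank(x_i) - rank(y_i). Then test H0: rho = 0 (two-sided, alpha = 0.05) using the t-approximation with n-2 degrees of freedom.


Step 1: Rank x and y separately (midranks; no ties here).
rank(x): 13->7, 11->6, 15->8, 7->4, 5->2, 16->9, 10->5, 6->3, 3->1
rank(y): 2->1, 14->7, 11->4, 6->3, 12->5, 15->8, 3->2, 13->6, 17->9
Step 2: d_i = R_x(i) - R_y(i); compute d_i^2.
  (7-1)^2=36, (6-7)^2=1, (8-4)^2=16, (4-3)^2=1, (2-5)^2=9, (9-8)^2=1, (5-2)^2=9, (3-6)^2=9, (1-9)^2=64
sum(d^2) = 146.
Step 3: rho = 1 - 6*146 / (9*(9^2 - 1)) = 1 - 876/720 = -0.216667.
Step 4: Under H0, t = rho * sqrt((n-2)/(1-rho^2)) = -0.5872 ~ t(7).
Step 5: Two-sided p-value from the t-distribution with 7 df = 0.575515.
Step 6: alpha = 0.05. fail to reject H0.

rho = -0.2167, p = 0.575515, fail to reject H0 at alpha = 0.05.


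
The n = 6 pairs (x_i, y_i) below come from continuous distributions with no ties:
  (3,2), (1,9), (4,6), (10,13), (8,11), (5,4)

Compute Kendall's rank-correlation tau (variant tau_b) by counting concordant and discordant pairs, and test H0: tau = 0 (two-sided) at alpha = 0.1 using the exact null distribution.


Step 1: Enumerate the 15 unordered pairs (i,j) with i<j and classify each by sign(x_j-x_i) * sign(y_j-y_i).
  (1,2):dx=-2,dy=+7->D; (1,3):dx=+1,dy=+4->C; (1,4):dx=+7,dy=+11->C; (1,5):dx=+5,dy=+9->C
  (1,6):dx=+2,dy=+2->C; (2,3):dx=+3,dy=-3->D; (2,4):dx=+9,dy=+4->C; (2,5):dx=+7,dy=+2->C
  (2,6):dx=+4,dy=-5->D; (3,4):dx=+6,dy=+7->C; (3,5):dx=+4,dy=+5->C; (3,6):dx=+1,dy=-2->D
  (4,5):dx=-2,dy=-2->C; (4,6):dx=-5,dy=-9->C; (5,6):dx=-3,dy=-7->C
Step 2: C = 11, D = 4, total pairs = 15.
Step 3: tau = (C - D)/(n(n-1)/2) = (11 - 4)/15 = 0.466667.
Step 4: Exact two-sided p-value (enumerate n! = 720 permutations of y under H0): p = 0.272222.
Step 5: alpha = 0.1. fail to reject H0.

tau_b = 0.4667 (C=11, D=4), p = 0.272222, fail to reject H0.


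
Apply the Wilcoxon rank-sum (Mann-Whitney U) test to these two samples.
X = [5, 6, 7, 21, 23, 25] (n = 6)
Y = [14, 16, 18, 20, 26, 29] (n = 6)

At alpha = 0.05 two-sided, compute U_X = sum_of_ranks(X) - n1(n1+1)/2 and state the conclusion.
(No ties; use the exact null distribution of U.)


Step 1: Combine and sort all 12 observations; assign midranks.
sorted (value, group): (5,X), (6,X), (7,X), (14,Y), (16,Y), (18,Y), (20,Y), (21,X), (23,X), (25,X), (26,Y), (29,Y)
ranks: 5->1, 6->2, 7->3, 14->4, 16->5, 18->6, 20->7, 21->8, 23->9, 25->10, 26->11, 29->12
Step 2: Rank sum for X: R1 = 1 + 2 + 3 + 8 + 9 + 10 = 33.
Step 3: U_X = R1 - n1(n1+1)/2 = 33 - 6*7/2 = 33 - 21 = 12.
       U_Y = n1*n2 - U_X = 36 - 12 = 24.
Step 4: No ties, so the exact null distribution of U (based on enumerating the C(12,6) = 924 equally likely rank assignments) gives the two-sided p-value.
Step 5: p-value = 0.393939; compare to alpha = 0.05. fail to reject H0.

U_X = 12, p = 0.393939, fail to reject H0 at alpha = 0.05.


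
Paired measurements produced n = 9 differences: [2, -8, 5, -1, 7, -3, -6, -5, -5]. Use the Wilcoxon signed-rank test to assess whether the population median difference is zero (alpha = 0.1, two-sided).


Step 1: Drop any zero differences (none here) and take |d_i|.
|d| = [2, 8, 5, 1, 7, 3, 6, 5, 5]
Step 2: Midrank |d_i| (ties get averaged ranks).
ranks: |2|->2, |8|->9, |5|->5, |1|->1, |7|->8, |3|->3, |6|->7, |5|->5, |5|->5
Step 3: Attach original signs; sum ranks with positive sign and with negative sign.
W+ = 2 + 5 + 8 = 15
W- = 9 + 1 + 3 + 7 + 5 + 5 = 30
(Check: W+ + W- = 45 should equal n(n+1)/2 = 45.)
Step 4: Test statistic W = min(W+, W-) = 15.
Step 5: Ties in |d|, so use the tie-corrected normal approximation.
        E[W] = n(n+1)/4 = 9*10/4 = 22.5.
        Tie groups: |d|=5 (t=3); sum(t^3 - t) = 24.
        Var[W] = n(n+1)(2n+1)/24 - sum(t^3-t)/48 = 1710/24 - 24/48 = 70.75.
        z = (W - E[W]) / sqrt(Var[W]) = (15 - 22.5) / 8.4113 = -0.8917.
        Two-sided p = 2*Phi(z) = 0.372577.
Step 6: alpha = 0.1. fail to reject H0.

W+ = 15, W- = 30, W = min = 15, p = 0.372577, fail to reject H0.


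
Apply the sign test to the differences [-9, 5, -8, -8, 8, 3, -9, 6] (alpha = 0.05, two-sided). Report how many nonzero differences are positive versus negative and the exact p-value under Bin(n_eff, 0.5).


Step 1: Discard zero differences. Original n = 8; n_eff = number of nonzero differences = 8.
Nonzero differences (with sign): -9, +5, -8, -8, +8, +3, -9, +6
Step 2: Count signs: positive = 4, negative = 4.
Step 3: Under H0: P(positive) = 0.5, so the number of positives S ~ Bin(8, 0.5).
Step 4: Two-sided exact p-value = sum of Bin(8,0.5) probabilities at or below the observed probability = 1.000000.
Step 5: alpha = 0.05. fail to reject H0.

n_eff = 8, pos = 4, neg = 4, p = 1.000000, fail to reject H0.


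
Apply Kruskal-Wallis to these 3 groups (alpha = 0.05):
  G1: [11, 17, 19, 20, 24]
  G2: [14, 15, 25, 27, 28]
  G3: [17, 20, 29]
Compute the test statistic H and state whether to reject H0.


Step 1: Combine all N = 13 observations and assign midranks.
sorted (value, group, rank): (11,G1,1), (14,G2,2), (15,G2,3), (17,G1,4.5), (17,G3,4.5), (19,G1,6), (20,G1,7.5), (20,G3,7.5), (24,G1,9), (25,G2,10), (27,G2,11), (28,G2,12), (29,G3,13)
Step 2: Sum ranks within each group.
R_1 = 28 (n_1 = 5)
R_2 = 38 (n_2 = 5)
R_3 = 25 (n_3 = 3)
Step 3: H = 12/(N(N+1)) * sum(R_i^2/n_i) - 3(N+1)
     = 12/(13*14) * (28^2/5 + 38^2/5 + 25^2/3) - 3*14
     = 0.065934 * 653.933 - 42
     = 1.116484.
Step 4: Ties present; correction factor C = 1 - 12/(13^3 - 13) = 0.994505. Corrected H = 1.116484 / 0.994505 = 1.122652.
Step 5: Under H0, H ~ chi^2(2); p-value = 0.570452.
Step 6: alpha = 0.05. fail to reject H0.

H = 1.1227, df = 2, p = 0.570452, fail to reject H0.


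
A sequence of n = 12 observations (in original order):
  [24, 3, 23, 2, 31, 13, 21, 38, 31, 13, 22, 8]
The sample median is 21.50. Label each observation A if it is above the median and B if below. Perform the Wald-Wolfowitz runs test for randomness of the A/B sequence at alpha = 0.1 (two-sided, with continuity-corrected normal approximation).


Step 1: Compute median = 21.50; label A = above, B = below.
Labels in order: ABABABBAABAB  (n_A = 6, n_B = 6)
Step 2: Count runs R = 10.
Step 3: Under H0 (random ordering), E[R] = 2*n_A*n_B/(n_A+n_B) + 1 = 2*6*6/12 + 1 = 7.0000.
        Var[R] = 2*n_A*n_B*(2*n_A*n_B - n_A - n_B) / ((n_A+n_B)^2 * (n_A+n_B-1)) = 4320/1584 = 2.7273.
        SD[R] = 1.6514.
Step 4: Continuity-corrected z = (R - 0.5 - E[R]) / SD[R] = (10 - 0.5 - 7.0000) / 1.6514 = 1.5138.
Step 5: Two-sided p-value via normal approximation = 2*(1 - Phi(|z|)) = 0.130070.
Step 6: alpha = 0.1. fail to reject H0.

R = 10, z = 1.5138, p = 0.130070, fail to reject H0.


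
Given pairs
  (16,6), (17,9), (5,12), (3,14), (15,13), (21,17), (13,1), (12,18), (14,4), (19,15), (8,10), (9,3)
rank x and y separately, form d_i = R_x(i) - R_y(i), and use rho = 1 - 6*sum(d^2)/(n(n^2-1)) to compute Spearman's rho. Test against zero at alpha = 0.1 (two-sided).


Step 1: Rank x and y separately (midranks; no ties here).
rank(x): 16->9, 17->10, 5->2, 3->1, 15->8, 21->12, 13->6, 12->5, 14->7, 19->11, 8->3, 9->4
rank(y): 6->4, 9->5, 12->7, 14->9, 13->8, 17->11, 1->1, 18->12, 4->3, 15->10, 10->6, 3->2
Step 2: d_i = R_x(i) - R_y(i); compute d_i^2.
  (9-4)^2=25, (10-5)^2=25, (2-7)^2=25, (1-9)^2=64, (8-8)^2=0, (12-11)^2=1, (6-1)^2=25, (5-12)^2=49, (7-3)^2=16, (11-10)^2=1, (3-6)^2=9, (4-2)^2=4
sum(d^2) = 244.
Step 3: rho = 1 - 6*244 / (12*(12^2 - 1)) = 1 - 1464/1716 = 0.146853.
Step 4: Under H0, t = rho * sqrt((n-2)/(1-rho^2)) = 0.4695 ~ t(10).
Step 5: Two-sided p-value from the t-distribution with 10 df = 0.648796.
Step 6: alpha = 0.1. fail to reject H0.

rho = 0.1469, p = 0.648796, fail to reject H0 at alpha = 0.1.


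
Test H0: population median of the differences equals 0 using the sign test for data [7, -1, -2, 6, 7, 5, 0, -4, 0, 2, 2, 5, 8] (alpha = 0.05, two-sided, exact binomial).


Step 1: Discard zero differences. Original n = 13; n_eff = number of nonzero differences = 11.
Nonzero differences (with sign): +7, -1, -2, +6, +7, +5, -4, +2, +2, +5, +8
Step 2: Count signs: positive = 8, negative = 3.
Step 3: Under H0: P(positive) = 0.5, so the number of positives S ~ Bin(11, 0.5).
Step 4: Two-sided exact p-value = sum of Bin(11,0.5) probabilities at or below the observed probability = 0.226562.
Step 5: alpha = 0.05. fail to reject H0.

n_eff = 11, pos = 8, neg = 3, p = 0.226562, fail to reject H0.


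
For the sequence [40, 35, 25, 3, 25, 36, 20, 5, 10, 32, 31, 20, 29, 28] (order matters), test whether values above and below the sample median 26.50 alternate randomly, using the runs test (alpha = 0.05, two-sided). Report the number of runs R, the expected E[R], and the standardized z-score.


Step 1: Compute median = 26.50; label A = above, B = below.
Labels in order: AABBBABBBAABAA  (n_A = 7, n_B = 7)
Step 2: Count runs R = 7.
Step 3: Under H0 (random ordering), E[R] = 2*n_A*n_B/(n_A+n_B) + 1 = 2*7*7/14 + 1 = 8.0000.
        Var[R] = 2*n_A*n_B*(2*n_A*n_B - n_A - n_B) / ((n_A+n_B)^2 * (n_A+n_B-1)) = 8232/2548 = 3.2308.
        SD[R] = 1.7974.
Step 4: Continuity-corrected z = (R + 0.5 - E[R]) / SD[R] = (7 + 0.5 - 8.0000) / 1.7974 = -0.2782.
Step 5: Two-sided p-value via normal approximation = 2*(1 - Phi(|z|)) = 0.780879.
Step 6: alpha = 0.05. fail to reject H0.

R = 7, z = -0.2782, p = 0.780879, fail to reject H0.


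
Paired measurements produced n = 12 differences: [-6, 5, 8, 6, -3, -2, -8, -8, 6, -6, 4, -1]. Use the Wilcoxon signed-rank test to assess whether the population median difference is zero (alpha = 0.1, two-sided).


Step 1: Drop any zero differences (none here) and take |d_i|.
|d| = [6, 5, 8, 6, 3, 2, 8, 8, 6, 6, 4, 1]
Step 2: Midrank |d_i| (ties get averaged ranks).
ranks: |6|->7.5, |5|->5, |8|->11, |6|->7.5, |3|->3, |2|->2, |8|->11, |8|->11, |6|->7.5, |6|->7.5, |4|->4, |1|->1
Step 3: Attach original signs; sum ranks with positive sign and with negative sign.
W+ = 5 + 11 + 7.5 + 7.5 + 4 = 35
W- = 7.5 + 3 + 2 + 11 + 11 + 7.5 + 1 = 43
(Check: W+ + W- = 78 should equal n(n+1)/2 = 78.)
Step 4: Test statistic W = min(W+, W-) = 35.
Step 5: Ties in |d|, so use the tie-corrected normal approximation.
        E[W] = n(n+1)/4 = 12*13/4 = 39.
        Tie groups: |d|=6 (t=4), |d|=8 (t=3); sum(t^3 - t) = 84.
        Var[W] = n(n+1)(2n+1)/24 - sum(t^3-t)/48 = 3900/24 - 84/48 = 160.75.
        z = (W - E[W]) / sqrt(Var[W]) = (35 - 39) / 12.6787 = -0.3155.
        Two-sided p = 2*Phi(z) = 0.752390.
Step 6: alpha = 0.1. fail to reject H0.

W+ = 35, W- = 43, W = min = 35, p = 0.752390, fail to reject H0.


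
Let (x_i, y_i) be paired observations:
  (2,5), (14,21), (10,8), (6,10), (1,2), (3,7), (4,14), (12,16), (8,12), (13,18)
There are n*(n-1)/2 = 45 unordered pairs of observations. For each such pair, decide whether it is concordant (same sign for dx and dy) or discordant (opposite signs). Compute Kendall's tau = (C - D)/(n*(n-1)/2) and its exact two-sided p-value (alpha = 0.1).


Step 1: Enumerate the 45 unordered pairs (i,j) with i<j and classify each by sign(x_j-x_i) * sign(y_j-y_i).
  (1,2):dx=+12,dy=+16->C; (1,3):dx=+8,dy=+3->C; (1,4):dx=+4,dy=+5->C; (1,5):dx=-1,dy=-3->C
  (1,6):dx=+1,dy=+2->C; (1,7):dx=+2,dy=+9->C; (1,8):dx=+10,dy=+11->C; (1,9):dx=+6,dy=+7->C
  (1,10):dx=+11,dy=+13->C; (2,3):dx=-4,dy=-13->C; (2,4):dx=-8,dy=-11->C; (2,5):dx=-13,dy=-19->C
  (2,6):dx=-11,dy=-14->C; (2,7):dx=-10,dy=-7->C; (2,8):dx=-2,dy=-5->C; (2,9):dx=-6,dy=-9->C
  (2,10):dx=-1,dy=-3->C; (3,4):dx=-4,dy=+2->D; (3,5):dx=-9,dy=-6->C; (3,6):dx=-7,dy=-1->C
  (3,7):dx=-6,dy=+6->D; (3,8):dx=+2,dy=+8->C; (3,9):dx=-2,dy=+4->D; (3,10):dx=+3,dy=+10->C
  (4,5):dx=-5,dy=-8->C; (4,6):dx=-3,dy=-3->C; (4,7):dx=-2,dy=+4->D; (4,8):dx=+6,dy=+6->C
  (4,9):dx=+2,dy=+2->C; (4,10):dx=+7,dy=+8->C; (5,6):dx=+2,dy=+5->C; (5,7):dx=+3,dy=+12->C
  (5,8):dx=+11,dy=+14->C; (5,9):dx=+7,dy=+10->C; (5,10):dx=+12,dy=+16->C; (6,7):dx=+1,dy=+7->C
  (6,8):dx=+9,dy=+9->C; (6,9):dx=+5,dy=+5->C; (6,10):dx=+10,dy=+11->C; (7,8):dx=+8,dy=+2->C
  (7,9):dx=+4,dy=-2->D; (7,10):dx=+9,dy=+4->C; (8,9):dx=-4,dy=-4->C; (8,10):dx=+1,dy=+2->C
  (9,10):dx=+5,dy=+6->C
Step 2: C = 40, D = 5, total pairs = 45.
Step 3: tau = (C - D)/(n(n-1)/2) = (40 - 5)/45 = 0.777778.
Step 4: Exact two-sided p-value (enumerate n! = 3628800 permutations of y under H0): p = 0.000946.
Step 5: alpha = 0.1. reject H0.

tau_b = 0.7778 (C=40, D=5), p = 0.000946, reject H0.


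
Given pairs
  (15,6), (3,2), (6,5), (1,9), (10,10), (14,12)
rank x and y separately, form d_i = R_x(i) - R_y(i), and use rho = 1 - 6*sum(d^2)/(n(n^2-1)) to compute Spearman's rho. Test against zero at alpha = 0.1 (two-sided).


Step 1: Rank x and y separately (midranks; no ties here).
rank(x): 15->6, 3->2, 6->3, 1->1, 10->4, 14->5
rank(y): 6->3, 2->1, 5->2, 9->4, 10->5, 12->6
Step 2: d_i = R_x(i) - R_y(i); compute d_i^2.
  (6-3)^2=9, (2-1)^2=1, (3-2)^2=1, (1-4)^2=9, (4-5)^2=1, (5-6)^2=1
sum(d^2) = 22.
Step 3: rho = 1 - 6*22 / (6*(6^2 - 1)) = 1 - 132/210 = 0.371429.
Step 4: Under H0, t = rho * sqrt((n-2)/(1-rho^2)) = 0.8001 ~ t(4).
Step 5: Two-sided p-value from the t-distribution with 4 df = 0.468478.
Step 6: alpha = 0.1. fail to reject H0.

rho = 0.3714, p = 0.468478, fail to reject H0 at alpha = 0.1.


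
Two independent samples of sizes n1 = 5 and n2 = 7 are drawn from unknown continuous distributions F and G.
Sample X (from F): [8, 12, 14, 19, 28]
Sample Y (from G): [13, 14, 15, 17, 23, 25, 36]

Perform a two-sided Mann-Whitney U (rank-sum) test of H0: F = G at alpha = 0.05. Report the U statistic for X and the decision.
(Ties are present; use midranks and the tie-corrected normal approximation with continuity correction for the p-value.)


Step 1: Combine and sort all 12 observations; assign midranks.
sorted (value, group): (8,X), (12,X), (13,Y), (14,X), (14,Y), (15,Y), (17,Y), (19,X), (23,Y), (25,Y), (28,X), (36,Y)
ranks: 8->1, 12->2, 13->3, 14->4.5, 14->4.5, 15->6, 17->7, 19->8, 23->9, 25->10, 28->11, 36->12
Step 2: Rank sum for X: R1 = 1 + 2 + 4.5 + 8 + 11 = 26.5.
Step 3: U_X = R1 - n1(n1+1)/2 = 26.5 - 5*6/2 = 26.5 - 15 = 11.5.
       U_Y = n1*n2 - U_X = 35 - 11.5 = 23.5.
Step 4: Ties are present, so use the tie-corrected normal approximation (with continuity correction) for the p-value.
Step 5: p-value = 0.370914; compare to alpha = 0.05. fail to reject H0.

U_X = 11.5, p = 0.370914, fail to reject H0 at alpha = 0.05.


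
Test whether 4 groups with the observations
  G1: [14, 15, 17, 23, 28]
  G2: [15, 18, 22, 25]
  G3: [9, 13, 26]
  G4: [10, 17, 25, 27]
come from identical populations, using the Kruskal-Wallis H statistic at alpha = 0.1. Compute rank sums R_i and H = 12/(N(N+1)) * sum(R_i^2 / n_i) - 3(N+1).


Step 1: Combine all N = 16 observations and assign midranks.
sorted (value, group, rank): (9,G3,1), (10,G4,2), (13,G3,3), (14,G1,4), (15,G1,5.5), (15,G2,5.5), (17,G1,7.5), (17,G4,7.5), (18,G2,9), (22,G2,10), (23,G1,11), (25,G2,12.5), (25,G4,12.5), (26,G3,14), (27,G4,15), (28,G1,16)
Step 2: Sum ranks within each group.
R_1 = 44 (n_1 = 5)
R_2 = 37 (n_2 = 4)
R_3 = 18 (n_3 = 3)
R_4 = 37 (n_4 = 4)
Step 3: H = 12/(N(N+1)) * sum(R_i^2/n_i) - 3(N+1)
     = 12/(16*17) * (44^2/5 + 37^2/4 + 18^2/3 + 37^2/4) - 3*17
     = 0.044118 * 1179.7 - 51
     = 1.045588.
Step 4: Ties present; correction factor C = 1 - 18/(16^3 - 16) = 0.995588. Corrected H = 1.045588 / 0.995588 = 1.050222.
Step 5: Under H0, H ~ chi^2(3); p-value = 0.789102.
Step 6: alpha = 0.1. fail to reject H0.

H = 1.0502, df = 3, p = 0.789102, fail to reject H0.


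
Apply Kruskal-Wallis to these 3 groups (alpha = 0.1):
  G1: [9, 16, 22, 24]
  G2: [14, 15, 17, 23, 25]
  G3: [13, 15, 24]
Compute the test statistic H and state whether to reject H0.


Step 1: Combine all N = 12 observations and assign midranks.
sorted (value, group, rank): (9,G1,1), (13,G3,2), (14,G2,3), (15,G2,4.5), (15,G3,4.5), (16,G1,6), (17,G2,7), (22,G1,8), (23,G2,9), (24,G1,10.5), (24,G3,10.5), (25,G2,12)
Step 2: Sum ranks within each group.
R_1 = 25.5 (n_1 = 4)
R_2 = 35.5 (n_2 = 5)
R_3 = 17 (n_3 = 3)
Step 3: H = 12/(N(N+1)) * sum(R_i^2/n_i) - 3(N+1)
     = 12/(12*13) * (25.5^2/4 + 35.5^2/5 + 17^2/3) - 3*13
     = 0.076923 * 510.946 - 39
     = 0.303526.
Step 4: Ties present; correction factor C = 1 - 12/(12^3 - 12) = 0.993007. Corrected H = 0.303526 / 0.993007 = 0.305663.
Step 5: Under H0, H ~ chi^2(2); p-value = 0.858274.
Step 6: alpha = 0.1. fail to reject H0.

H = 0.3057, df = 2, p = 0.858274, fail to reject H0.


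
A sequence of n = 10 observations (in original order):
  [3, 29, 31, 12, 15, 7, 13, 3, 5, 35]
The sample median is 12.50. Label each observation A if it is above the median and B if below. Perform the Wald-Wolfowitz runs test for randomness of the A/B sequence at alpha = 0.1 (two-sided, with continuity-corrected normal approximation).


Step 1: Compute median = 12.50; label A = above, B = below.
Labels in order: BAABABABBA  (n_A = 5, n_B = 5)
Step 2: Count runs R = 8.
Step 3: Under H0 (random ordering), E[R] = 2*n_A*n_B/(n_A+n_B) + 1 = 2*5*5/10 + 1 = 6.0000.
        Var[R] = 2*n_A*n_B*(2*n_A*n_B - n_A - n_B) / ((n_A+n_B)^2 * (n_A+n_B-1)) = 2000/900 = 2.2222.
        SD[R] = 1.4907.
Step 4: Continuity-corrected z = (R - 0.5 - E[R]) / SD[R] = (8 - 0.5 - 6.0000) / 1.4907 = 1.0062.
Step 5: Two-sided p-value via normal approximation = 2*(1 - Phi(|z|)) = 0.314305.
Step 6: alpha = 0.1. fail to reject H0.

R = 8, z = 1.0062, p = 0.314305, fail to reject H0.
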